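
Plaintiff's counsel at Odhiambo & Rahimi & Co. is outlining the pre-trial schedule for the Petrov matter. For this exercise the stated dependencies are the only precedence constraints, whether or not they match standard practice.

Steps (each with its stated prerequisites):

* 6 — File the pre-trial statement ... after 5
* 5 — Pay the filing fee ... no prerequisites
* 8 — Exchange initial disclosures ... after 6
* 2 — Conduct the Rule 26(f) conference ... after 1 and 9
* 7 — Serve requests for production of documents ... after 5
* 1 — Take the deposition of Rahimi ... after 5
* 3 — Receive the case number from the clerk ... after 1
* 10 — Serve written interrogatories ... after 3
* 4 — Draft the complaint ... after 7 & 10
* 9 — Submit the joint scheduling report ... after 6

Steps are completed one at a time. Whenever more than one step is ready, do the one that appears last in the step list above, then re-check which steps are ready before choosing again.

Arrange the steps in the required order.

5, 1, 3, 10, 7, 4, 6, 9, 2, 8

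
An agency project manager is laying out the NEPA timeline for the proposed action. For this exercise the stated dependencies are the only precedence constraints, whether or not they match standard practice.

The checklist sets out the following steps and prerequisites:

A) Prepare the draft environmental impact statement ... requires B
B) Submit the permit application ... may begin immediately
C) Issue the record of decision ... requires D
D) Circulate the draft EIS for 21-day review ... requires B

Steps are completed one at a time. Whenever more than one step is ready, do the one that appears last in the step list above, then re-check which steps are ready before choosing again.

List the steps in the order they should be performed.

Only B has no prerequisites, so it is first.
D and A are both available; D is listed later → D.
Now C and A have their prerequisites met. C is listed later, so C next.
A needed B, now all done → A.

B D C A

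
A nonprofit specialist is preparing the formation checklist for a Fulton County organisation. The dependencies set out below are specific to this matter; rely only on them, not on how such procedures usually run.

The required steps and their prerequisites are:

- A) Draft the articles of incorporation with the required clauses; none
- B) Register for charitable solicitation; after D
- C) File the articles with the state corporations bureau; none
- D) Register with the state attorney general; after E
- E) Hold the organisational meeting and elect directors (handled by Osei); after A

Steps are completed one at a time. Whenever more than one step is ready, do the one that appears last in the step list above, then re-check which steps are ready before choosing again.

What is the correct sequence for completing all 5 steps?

Nothing is required for C and A. C is listed later → C first.
That leaves A as the only ready step → A.
E is the only step now ready → E.
Next only D has its prerequisites met → D.
B needed D, now all done → B.

C, A, E, D, B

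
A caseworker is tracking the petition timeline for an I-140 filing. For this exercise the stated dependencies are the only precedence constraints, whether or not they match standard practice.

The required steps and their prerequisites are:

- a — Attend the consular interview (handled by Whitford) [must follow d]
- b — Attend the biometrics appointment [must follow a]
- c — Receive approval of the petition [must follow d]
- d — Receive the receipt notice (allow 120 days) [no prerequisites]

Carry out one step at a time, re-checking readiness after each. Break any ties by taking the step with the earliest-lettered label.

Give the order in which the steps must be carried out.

d is the only step with nothing outstanding, so it goes first.
a and c are both available; a has the earlier label → a.
b now also ready, so the ready set is {b, c}; b has the earlier label → b.
c needed d, now all done → c.

d, a, b, c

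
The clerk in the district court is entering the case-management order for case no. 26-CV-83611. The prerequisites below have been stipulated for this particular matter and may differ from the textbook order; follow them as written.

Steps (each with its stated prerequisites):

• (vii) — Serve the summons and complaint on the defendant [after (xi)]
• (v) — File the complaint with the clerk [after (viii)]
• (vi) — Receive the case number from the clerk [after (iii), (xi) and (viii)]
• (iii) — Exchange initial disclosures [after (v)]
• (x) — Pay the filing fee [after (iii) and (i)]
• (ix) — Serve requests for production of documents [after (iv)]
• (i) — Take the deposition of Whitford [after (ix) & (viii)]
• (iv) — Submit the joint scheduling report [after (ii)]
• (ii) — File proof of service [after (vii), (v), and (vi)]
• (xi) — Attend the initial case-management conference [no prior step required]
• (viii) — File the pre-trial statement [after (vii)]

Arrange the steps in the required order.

(xi) → (vii) → (viii) → (v) → (iii) → (vi) → (ii) → (iv) → (ix) → (i) → (x)

Only (xi) has no prerequisites, so it is first.
(vii) is the only step now ready → (vii).
That leaves (viii) as the only ready step → (viii).
(v) needed (viii), now all done → (v).
That leaves (iii) as the only ready step → (iii).
Next only (vi) has its prerequisites met → (vi).
Next only (ii) has its prerequisites met → (ii).
That leaves (iv) as the only ready step → (iv).
(ix) needed (iv), now all done → (ix).
That leaves (i) as the only ready step → (i).
(x) is the only step now ready → (x).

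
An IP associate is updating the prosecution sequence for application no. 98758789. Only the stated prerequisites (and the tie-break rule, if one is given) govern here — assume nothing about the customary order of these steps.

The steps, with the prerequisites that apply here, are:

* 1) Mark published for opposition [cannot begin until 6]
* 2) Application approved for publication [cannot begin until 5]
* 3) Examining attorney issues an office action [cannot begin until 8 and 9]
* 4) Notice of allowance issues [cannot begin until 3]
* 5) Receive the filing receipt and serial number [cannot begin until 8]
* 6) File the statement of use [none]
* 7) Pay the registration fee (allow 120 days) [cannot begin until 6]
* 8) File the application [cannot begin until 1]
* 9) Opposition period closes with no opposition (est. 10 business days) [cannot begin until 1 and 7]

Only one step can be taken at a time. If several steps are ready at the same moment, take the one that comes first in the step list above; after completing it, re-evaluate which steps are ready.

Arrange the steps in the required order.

6 → 1 → 7 → 8 → 5 → 2 → 9 → 3 → 4

Only 6 has no prerequisites, so it is first.
Now 1 and 7 have their prerequisites met. 1 is listed earlier, so 1 next.
8 now also ready, so the ready set is {7, 8}; 7 is listed earlier → 7.
9 now also ready, so the ready set is {8, 9}; 8 is listed earlier → 8.
5 now also ready, so the ready set is {5, 9}; 5 is listed earlier → 5.
2 and 9 are both available; 2 is listed earlier → 2.
9 is the only step now ready → 9.
3 needed 8 and 9, now all done → 3.
4 is the only step now ready → 4.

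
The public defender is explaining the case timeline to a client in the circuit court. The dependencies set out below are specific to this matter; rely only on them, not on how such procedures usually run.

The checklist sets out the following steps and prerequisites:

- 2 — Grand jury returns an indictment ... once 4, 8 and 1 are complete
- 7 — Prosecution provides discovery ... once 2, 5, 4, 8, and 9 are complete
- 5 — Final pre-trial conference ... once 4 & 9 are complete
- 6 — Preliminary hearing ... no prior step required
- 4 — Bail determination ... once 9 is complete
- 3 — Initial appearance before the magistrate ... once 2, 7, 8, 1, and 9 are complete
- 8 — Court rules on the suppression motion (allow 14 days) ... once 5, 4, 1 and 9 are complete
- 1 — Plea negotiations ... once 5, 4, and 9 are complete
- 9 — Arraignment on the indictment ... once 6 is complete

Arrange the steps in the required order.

Only 6 has no prerequisites, so it is first.
9 needed 6, now all done → 9.
4 needed 9, now all done → 4.
That leaves 5 as the only ready step → 5.
That leaves 1 as the only ready step → 1.
8 is the only step now ready → 8.
2 is the only step now ready → 2.
7 needed 2, 5, 4, 8 and 9, now all done → 7.
That leaves 3 as the only ready step → 3.

6 → 9 → 4 → 5 → 1 → 8 → 2 → 7 → 3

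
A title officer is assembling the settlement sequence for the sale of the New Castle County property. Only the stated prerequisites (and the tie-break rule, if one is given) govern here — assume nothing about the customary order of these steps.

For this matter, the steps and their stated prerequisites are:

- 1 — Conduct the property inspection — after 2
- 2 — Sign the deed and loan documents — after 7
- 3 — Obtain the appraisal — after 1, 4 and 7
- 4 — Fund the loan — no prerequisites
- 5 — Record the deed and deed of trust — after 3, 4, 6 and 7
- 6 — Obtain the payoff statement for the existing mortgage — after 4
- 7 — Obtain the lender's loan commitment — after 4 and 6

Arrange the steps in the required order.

4 6 7 2 1 3 5

Only 4 has no prerequisites, so it is first.
6 needed 4, now all done → 6.
7 needed 4 and 6, now all done → 7.
2 needed 7, now all done → 2.
1 needed 2, now all done → 1.
That leaves 3 as the only ready step → 3.
Next only 5 has its prerequisites met → 5.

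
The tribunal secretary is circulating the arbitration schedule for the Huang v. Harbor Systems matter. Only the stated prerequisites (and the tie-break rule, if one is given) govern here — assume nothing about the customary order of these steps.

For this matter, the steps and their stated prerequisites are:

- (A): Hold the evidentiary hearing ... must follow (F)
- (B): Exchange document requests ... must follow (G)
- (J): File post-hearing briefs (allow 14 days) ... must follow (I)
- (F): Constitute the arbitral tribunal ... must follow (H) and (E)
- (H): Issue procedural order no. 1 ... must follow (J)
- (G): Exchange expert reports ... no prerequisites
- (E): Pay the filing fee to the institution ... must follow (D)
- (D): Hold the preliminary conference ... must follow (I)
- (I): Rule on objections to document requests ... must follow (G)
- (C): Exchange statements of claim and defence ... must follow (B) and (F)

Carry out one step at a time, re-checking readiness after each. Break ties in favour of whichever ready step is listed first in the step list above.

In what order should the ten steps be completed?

(G) (B) (I) (J) (H) (D) (E) (F) (A) (C)

(G) has no prerequisites → (G) first.
(B) and (I) are both available; (B) is listed earlier → (B).
That leaves (I) as the only ready step → (I).
(J) and (D) are both available; (J) is listed earlier → (J).
Now (H) and (D) have their prerequisites met. (H) is listed earlier, so (H) next.
That leaves (D) as the only ready step → (D).
Next only (E) has its prerequisites met → (E).
That leaves (F) as the only ready step → (F).
Ready: (A) and (C). (A) is listed earlier → (A).
Next only (C) has its prerequisites met → (C).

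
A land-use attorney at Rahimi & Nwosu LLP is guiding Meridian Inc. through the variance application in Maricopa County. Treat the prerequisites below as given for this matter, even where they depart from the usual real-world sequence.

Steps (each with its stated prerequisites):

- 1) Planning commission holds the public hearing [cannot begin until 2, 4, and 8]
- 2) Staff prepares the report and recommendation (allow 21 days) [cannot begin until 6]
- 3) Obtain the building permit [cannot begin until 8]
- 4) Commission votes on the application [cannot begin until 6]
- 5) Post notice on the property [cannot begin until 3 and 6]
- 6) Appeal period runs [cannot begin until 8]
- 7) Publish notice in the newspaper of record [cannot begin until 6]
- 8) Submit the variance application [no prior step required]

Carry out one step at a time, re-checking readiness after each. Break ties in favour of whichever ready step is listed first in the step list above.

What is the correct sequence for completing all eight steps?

8 is the only step with nothing outstanding, so it goes first.
Now 3 and 6 have their prerequisites met. 3 is listed earlier, so 3 next.
6 needed 8, now all done → 6.
2, 4, 5 and 7 are all available; 2 is listed earlier → 2.
Ready: 4, 5 and 7. 4 is listed earlier → 4.
Now 1, 5 and 7 have their prerequisites met. 1 is listed earlier, so 1 next.
Ready: 5 and 7. 5 is listed earlier → 5.
Next only 7 has its prerequisites met → 7.

8, 3, 6, 2, 4, 1, 5, 7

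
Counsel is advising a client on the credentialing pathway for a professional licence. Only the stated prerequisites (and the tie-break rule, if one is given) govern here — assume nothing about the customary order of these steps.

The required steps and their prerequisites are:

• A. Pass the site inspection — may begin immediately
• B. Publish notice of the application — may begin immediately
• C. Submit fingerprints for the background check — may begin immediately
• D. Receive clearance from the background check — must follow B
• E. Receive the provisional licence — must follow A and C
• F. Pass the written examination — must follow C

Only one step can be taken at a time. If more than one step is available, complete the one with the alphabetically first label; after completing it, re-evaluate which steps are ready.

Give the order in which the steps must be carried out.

A, B, C, D, E, F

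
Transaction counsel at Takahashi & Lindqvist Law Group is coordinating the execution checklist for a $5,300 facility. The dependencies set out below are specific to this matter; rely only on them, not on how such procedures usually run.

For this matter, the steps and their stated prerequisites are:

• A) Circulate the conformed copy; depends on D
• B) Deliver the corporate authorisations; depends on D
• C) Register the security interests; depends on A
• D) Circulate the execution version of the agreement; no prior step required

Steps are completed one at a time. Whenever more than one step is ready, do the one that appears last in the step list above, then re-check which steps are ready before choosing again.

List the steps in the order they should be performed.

D, B, A, C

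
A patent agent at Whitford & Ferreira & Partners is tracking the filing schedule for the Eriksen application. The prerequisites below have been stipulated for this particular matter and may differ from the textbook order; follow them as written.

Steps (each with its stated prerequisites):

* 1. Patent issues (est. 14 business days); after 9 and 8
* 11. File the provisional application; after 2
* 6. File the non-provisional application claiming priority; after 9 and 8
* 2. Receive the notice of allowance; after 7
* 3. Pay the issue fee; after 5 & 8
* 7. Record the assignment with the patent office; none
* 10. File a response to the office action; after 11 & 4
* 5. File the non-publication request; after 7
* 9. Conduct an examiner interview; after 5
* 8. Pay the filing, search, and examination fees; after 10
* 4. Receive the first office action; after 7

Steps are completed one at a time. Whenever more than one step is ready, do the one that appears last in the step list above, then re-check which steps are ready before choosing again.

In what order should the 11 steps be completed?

7, 4, 5, 9, 2, 11, 10, 8, 3, 6, 1

Only 7 has no prerequisites, so it is first.
4, 5 and 2 are all available; 4 is listed later → 4.
Now 5 and 2 have their prerequisites met. 5 is listed later, so 5 next.
Now 9 and 2 have their prerequisites met. 9 is listed later, so 9 next.
2 is the only step now ready → 2.
That leaves 11 as the only ready step → 11.
10 is the only step now ready → 10.
Next only 8 has its prerequisites met → 8.
3, 6 and 1 are all available; 3 is listed later → 3.
Now 6 and 1 have their prerequisites met. 6 is listed later, so 6 next.
Next only 1 has its prerequisites met → 1.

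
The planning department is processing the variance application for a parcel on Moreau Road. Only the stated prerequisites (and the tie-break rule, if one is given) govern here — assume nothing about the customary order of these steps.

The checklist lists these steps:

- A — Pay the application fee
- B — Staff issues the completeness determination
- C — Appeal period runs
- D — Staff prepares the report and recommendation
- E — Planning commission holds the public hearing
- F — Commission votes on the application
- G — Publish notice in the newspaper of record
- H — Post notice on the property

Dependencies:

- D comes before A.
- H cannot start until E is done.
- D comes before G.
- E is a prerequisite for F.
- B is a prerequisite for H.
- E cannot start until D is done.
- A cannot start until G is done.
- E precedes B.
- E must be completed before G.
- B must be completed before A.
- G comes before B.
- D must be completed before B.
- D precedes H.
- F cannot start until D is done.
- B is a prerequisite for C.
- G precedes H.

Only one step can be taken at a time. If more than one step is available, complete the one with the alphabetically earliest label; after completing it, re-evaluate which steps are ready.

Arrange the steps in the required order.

D, E, F, G, B, A, C, H

D has no prerequisites → D first.
Next only E has its prerequisites met → E.
Ready: F and G. F has the earlier label → F.
G is the only step now ready → G.
B needed D, E and G, now all done → B.
Now A, C and H have their prerequisites met. A has the earlier label, so A next.
Ready: C and H. C has the earlier label → C.
That leaves H as the only ready step → H.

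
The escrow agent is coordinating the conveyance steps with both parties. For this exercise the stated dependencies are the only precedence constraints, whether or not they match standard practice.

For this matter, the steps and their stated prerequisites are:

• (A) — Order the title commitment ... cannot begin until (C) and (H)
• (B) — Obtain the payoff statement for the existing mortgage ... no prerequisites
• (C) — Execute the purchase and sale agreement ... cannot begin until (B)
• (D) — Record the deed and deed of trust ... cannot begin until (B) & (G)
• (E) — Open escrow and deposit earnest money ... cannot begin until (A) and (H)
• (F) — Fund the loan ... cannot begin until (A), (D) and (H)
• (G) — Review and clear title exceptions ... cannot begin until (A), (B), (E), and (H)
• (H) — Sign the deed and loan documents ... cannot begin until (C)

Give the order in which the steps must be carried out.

(B) has no prerequisites → (B) first.
That leaves (C) as the only ready step → (C).
(H) is the only step now ready → (H).
Next only (A) has its prerequisites met → (A).
(E) needed (A) and (H), now all done → (E).
(G) needed (A), (B), (E) and (H), now all done → (G).
(D) is the only step now ready → (D).
(F) needed (A), (D) and (H), now all done → (F).

(B), (C), (H), (A), (E), (G), (D), (F)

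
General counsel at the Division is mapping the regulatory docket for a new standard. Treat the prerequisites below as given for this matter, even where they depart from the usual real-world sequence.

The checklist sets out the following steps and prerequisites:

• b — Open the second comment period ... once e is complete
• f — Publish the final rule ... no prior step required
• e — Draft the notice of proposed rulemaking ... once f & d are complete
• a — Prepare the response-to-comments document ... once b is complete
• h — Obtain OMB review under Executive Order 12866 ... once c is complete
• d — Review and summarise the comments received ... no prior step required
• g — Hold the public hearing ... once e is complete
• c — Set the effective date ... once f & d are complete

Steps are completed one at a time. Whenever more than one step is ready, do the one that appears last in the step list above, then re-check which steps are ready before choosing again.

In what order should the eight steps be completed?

d → f → c → h → e → g → b → a

d and f have no prerequisites; d is listed later, so d is first.
Next only f has its prerequisites met → f.
Ready: c and e. c is listed later → c.
h now also ready, so the ready set is {h, e}; h is listed later → h.
e needed d and f, now all done → e.
Now g and b have their prerequisites met. g is listed later, so g next.
b is the only step now ready → b.
a needed b, now all done → a.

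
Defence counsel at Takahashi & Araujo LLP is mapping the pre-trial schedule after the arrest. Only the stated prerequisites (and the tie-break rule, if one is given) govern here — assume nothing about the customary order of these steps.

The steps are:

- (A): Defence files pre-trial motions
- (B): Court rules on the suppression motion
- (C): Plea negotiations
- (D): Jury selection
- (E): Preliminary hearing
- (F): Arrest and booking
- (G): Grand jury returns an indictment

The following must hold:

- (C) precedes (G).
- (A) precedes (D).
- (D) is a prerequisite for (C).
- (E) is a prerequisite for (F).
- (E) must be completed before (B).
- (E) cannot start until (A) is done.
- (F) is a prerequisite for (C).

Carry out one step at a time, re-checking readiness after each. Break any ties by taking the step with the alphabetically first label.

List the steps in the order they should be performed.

(A), (D), (E), (B), (F), (C), (G)

(A) has no prerequisites → (A) first.
Now (D) and (E) have their prerequisites met. (D) has the earlier label, so (D) next.
(E) needed (A), now all done → (E).
Now (B) and (F) have their prerequisites met. (B) has the earlier label, so (B) next.
(F) needed (E), now all done → (F).
Next only (C) has its prerequisites met → (C).
(G) needed (C), now all done → (G).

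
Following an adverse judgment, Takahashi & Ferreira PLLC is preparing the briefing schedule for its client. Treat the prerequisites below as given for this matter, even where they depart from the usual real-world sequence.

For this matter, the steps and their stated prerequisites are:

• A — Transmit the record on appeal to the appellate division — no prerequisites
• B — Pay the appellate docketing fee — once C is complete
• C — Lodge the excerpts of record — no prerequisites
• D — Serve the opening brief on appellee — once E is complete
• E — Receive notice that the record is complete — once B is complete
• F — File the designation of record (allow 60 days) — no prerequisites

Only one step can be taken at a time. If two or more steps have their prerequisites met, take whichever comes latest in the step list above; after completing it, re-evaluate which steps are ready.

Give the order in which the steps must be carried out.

F, C and A have no prerequisites; F is listed later, so F is first.
C and A are both available; C is listed later → C.
B and A are both available; B is listed later → B.
E and A are both available; E is listed later → E.
Ready: D and A. D is listed later → D.
A is the only step now ready → A.

F → C → B → E → D → A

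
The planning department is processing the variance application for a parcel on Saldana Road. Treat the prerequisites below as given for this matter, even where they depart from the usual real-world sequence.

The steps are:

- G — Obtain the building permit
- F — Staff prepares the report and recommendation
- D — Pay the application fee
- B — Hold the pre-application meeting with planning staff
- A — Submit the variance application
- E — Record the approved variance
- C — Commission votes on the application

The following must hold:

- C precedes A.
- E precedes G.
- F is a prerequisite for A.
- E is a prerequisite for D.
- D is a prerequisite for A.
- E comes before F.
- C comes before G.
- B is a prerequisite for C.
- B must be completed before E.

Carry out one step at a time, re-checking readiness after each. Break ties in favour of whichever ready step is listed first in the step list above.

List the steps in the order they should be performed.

B is the only step with nothing outstanding, so it goes first.
E and C are both available; E is listed earlier → E.
F, D and C are all available; F is listed earlier → F.
Ready: D and C. D is listed earlier → D.
C needed B, now all done → C.
Now G and A have their prerequisites met. G is listed earlier, so G next.
A is the only step now ready → A.

B, E, F, D, C, G, A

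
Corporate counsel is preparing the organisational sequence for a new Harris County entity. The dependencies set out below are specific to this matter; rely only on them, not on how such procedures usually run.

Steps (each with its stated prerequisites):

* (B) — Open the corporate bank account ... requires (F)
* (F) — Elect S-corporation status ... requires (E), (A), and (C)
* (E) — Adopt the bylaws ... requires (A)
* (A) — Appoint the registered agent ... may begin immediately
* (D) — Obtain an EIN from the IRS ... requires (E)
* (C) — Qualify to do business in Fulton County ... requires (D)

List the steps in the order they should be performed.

(A), (E), (D), (C), (F), (B)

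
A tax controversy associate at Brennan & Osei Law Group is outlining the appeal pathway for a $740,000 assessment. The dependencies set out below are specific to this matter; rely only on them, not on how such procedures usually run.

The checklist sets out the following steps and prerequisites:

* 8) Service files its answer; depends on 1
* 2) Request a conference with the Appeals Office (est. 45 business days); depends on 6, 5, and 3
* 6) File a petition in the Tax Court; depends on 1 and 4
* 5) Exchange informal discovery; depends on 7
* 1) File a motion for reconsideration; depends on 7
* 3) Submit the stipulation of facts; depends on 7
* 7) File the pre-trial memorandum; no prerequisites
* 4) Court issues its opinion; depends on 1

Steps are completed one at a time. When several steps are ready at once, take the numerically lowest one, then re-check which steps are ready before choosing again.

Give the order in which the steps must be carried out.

7 has no prerequisites → 7 first.
Ready: 1, 3 and 5. 1 has the earlier label → 1.
Now 3, 4, 5 and 8 have their prerequisites met. 3 has the earlier label, so 3 next.
Now 4, 5 and 8 have their prerequisites met. 4 has the earlier label, so 4 next.
5, 6 and 8 are all available; 5 has the earlier label → 5.
Now 6 and 8 have their prerequisites met. 6 has the earlier label, so 6 next.
Ready: 2 and 8. 2 has the earlier label → 2.
That leaves 8 as the only ready step → 8.

7, 1, 3, 4, 5, 6, 2, 8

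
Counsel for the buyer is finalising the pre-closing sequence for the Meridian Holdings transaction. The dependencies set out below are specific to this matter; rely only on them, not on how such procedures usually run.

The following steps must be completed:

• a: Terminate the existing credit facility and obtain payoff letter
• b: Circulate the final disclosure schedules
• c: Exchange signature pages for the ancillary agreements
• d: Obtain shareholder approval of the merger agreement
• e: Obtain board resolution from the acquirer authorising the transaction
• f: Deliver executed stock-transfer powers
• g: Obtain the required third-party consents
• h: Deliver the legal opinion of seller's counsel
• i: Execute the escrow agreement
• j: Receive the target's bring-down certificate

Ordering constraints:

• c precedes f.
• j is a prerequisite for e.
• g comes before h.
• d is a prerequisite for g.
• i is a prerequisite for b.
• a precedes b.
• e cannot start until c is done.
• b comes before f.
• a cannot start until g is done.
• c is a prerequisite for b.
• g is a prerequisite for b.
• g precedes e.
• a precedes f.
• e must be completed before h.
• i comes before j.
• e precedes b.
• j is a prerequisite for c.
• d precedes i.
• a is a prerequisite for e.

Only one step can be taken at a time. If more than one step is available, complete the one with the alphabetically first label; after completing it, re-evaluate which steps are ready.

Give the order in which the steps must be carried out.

d, g, a, i, j, c, e, b, f, h

d is the only step with nothing outstanding, so it goes first.
Ready: g and i. g has the earlier label → g.
a now also ready, so the ready set is {a, i}; a has the earlier label → a.
That leaves i as the only ready step → i.
j needed i, now all done → j.
c needed j, now all done → c.
e needed a, c, g and j, now all done → e.
b and h are both available; b has the earlier label → b.
f now also ready, so the ready set is {f, h}; f has the earlier label → f.
h needed e and g, now all done → h.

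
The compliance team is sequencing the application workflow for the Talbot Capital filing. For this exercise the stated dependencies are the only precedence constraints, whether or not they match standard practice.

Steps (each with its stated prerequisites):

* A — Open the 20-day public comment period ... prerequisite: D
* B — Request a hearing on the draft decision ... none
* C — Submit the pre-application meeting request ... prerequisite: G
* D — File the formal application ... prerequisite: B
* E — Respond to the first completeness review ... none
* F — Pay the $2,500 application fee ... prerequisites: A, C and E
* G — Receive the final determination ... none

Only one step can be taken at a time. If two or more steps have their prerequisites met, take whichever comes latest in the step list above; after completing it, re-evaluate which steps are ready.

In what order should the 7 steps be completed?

G, E and B have no prerequisites; G is listed later, so G is first.
Ready: E, C and B. E is listed later → E.
C and B are both available; C is listed later → C.
Next only B has its prerequisites met → B.
That leaves D as the only ready step → D.
A needed D, now all done → A.
F is the only step now ready → F.

G → E → C → B → D → A → F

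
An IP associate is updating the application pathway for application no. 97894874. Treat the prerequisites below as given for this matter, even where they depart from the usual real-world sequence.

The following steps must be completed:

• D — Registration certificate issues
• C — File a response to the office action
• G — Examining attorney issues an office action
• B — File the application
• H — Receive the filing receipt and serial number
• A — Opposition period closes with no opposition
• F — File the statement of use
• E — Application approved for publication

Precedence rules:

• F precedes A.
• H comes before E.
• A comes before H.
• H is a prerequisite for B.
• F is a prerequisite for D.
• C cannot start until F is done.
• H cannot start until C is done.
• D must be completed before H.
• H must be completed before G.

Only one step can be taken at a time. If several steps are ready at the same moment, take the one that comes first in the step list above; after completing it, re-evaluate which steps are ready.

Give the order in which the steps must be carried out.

F is the only step with nothing outstanding, so it goes first.
Now D, C and A have their prerequisites met. D is listed earlier, so D next.
Now C and A have their prerequisites met. C is listed earlier, so C next.
Next only A has its prerequisites met → A.
H needed D, C and A, now all done → H.
G, B and E are all available; G is listed earlier → G.
B and E are both available; B is listed earlier → B.
E is the only step now ready → E.

F, D, C, A, H, G, B, E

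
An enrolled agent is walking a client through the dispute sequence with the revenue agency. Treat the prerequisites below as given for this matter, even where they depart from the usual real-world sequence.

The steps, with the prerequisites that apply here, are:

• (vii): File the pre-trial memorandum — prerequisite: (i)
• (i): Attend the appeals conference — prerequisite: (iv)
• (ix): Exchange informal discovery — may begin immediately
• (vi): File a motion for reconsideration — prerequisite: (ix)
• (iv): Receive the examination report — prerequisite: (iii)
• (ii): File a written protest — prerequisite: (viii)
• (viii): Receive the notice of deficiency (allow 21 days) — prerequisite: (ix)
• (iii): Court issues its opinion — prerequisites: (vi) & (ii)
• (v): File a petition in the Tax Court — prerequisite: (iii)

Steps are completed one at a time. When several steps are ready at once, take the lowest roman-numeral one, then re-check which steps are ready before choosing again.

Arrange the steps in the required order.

(ix) has no prerequisites → (ix) first.
(vi) and (viii) are both available; (vi) has the earlier label → (vi).
That leaves (viii) as the only ready step → (viii).
(ii) needed (viii), now all done → (ii).
(iii) is the only step now ready → (iii).
Now (iv) and (v) have their prerequisites met. (iv) has the earlier label, so (iv) next.
Now (i) and (v) have their prerequisites met. (i) has the earlier label, so (i) next.
(vii) now also ready, so the ready set is {(v), (vii)}; (v) has the earlier label → (v).
Next only (vii) has its prerequisites met → (vii).

(ix), (vi), (viii), (ii), (iii), (iv), (i), (v), (vii)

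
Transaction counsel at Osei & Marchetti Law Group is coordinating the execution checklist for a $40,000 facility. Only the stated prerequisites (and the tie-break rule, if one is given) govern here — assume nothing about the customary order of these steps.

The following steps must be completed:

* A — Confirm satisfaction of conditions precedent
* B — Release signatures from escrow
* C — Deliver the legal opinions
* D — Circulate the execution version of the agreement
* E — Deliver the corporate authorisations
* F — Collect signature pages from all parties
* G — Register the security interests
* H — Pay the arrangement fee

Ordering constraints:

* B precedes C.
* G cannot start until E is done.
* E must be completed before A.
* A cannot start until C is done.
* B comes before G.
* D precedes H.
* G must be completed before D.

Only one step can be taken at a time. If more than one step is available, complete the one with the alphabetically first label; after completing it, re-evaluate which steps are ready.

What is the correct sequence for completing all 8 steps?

B C E A F G D H

Nothing is required for B, E and F. B has the earlier label → B first.
C now also ready, so the ready set is {C, E, F}; C has the earlier label → C.
E and F are both available; E has the earlier label → E.
A and G now also ready, so the ready set is {A, F, G}; A has the earlier label → A.
Ready: F and G. F has the earlier label → F.
That leaves G as the only ready step → G.
D needed G, now all done → D.
Next only H has its prerequisites met → H.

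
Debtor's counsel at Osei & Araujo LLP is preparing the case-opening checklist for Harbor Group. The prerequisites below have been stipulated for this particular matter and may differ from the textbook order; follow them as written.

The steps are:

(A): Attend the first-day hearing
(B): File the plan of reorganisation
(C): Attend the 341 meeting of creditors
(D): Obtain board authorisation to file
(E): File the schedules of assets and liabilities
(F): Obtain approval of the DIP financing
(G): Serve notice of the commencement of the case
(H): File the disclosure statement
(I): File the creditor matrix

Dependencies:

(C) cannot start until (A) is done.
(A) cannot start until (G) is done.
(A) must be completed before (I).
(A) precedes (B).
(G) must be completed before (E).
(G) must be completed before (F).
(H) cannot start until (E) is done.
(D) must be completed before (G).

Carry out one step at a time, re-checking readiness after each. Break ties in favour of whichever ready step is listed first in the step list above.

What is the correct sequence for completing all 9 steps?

(D), (G), (A), (B), (C), (E), (F), (H), (I)

(D) is the only step with nothing outstanding, so it goes first.
That leaves (G) as the only ready step → (G).
Now (A), (E) and (F) have their prerequisites met. (A) is listed earlier, so (A) next.
(B), (C) and (I) now also ready, so the ready set is {(B), (C), (E), (F), (I)}; (B) is listed earlier → (B).
Now (C), (E), (F) and (I) have their prerequisites met. (C) is listed earlier, so (C) next.
(E), (F) and (I) are all available; (E) is listed earlier → (E).
Ready: (F), (H) and (I). (F) is listed earlier → (F).
Ready: (H) and (I). (H) is listed earlier → (H).
Next only (I) has its prerequisites met → (I).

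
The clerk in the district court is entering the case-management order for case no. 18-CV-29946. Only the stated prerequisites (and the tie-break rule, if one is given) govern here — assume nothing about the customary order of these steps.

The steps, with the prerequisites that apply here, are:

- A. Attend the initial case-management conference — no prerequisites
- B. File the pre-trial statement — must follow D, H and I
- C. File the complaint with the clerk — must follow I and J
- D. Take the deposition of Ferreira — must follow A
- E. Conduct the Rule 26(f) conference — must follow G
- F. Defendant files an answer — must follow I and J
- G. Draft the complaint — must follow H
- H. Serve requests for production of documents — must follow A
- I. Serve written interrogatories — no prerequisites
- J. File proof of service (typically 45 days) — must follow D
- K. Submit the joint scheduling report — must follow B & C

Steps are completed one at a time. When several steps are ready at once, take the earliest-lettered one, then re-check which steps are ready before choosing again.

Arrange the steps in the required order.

A → D → H → G → E → I → B → J → C → F → K

A and I have no prerequisites; A has the earlier label, so A is first.
D and H now also ready, so the ready set is {D, H, I}; D has the earlier label → D.
J now also ready, so the ready set is {H, I, J}; H has the earlier label → H.
G now also ready, so the ready set is {G, I, J}; G has the earlier label → G.
E now also ready, so the ready set is {E, I, J}; E has the earlier label → E.
Ready: I and J. I has the earlier label → I.
B now also ready, so the ready set is {B, J}; B has the earlier label → B.
J needed D, now all done → J.
Now C and F have their prerequisites met. C has the earlier label, so C next.
F and K are both available; F has the earlier label → F.
K needed B and C, now all done → K.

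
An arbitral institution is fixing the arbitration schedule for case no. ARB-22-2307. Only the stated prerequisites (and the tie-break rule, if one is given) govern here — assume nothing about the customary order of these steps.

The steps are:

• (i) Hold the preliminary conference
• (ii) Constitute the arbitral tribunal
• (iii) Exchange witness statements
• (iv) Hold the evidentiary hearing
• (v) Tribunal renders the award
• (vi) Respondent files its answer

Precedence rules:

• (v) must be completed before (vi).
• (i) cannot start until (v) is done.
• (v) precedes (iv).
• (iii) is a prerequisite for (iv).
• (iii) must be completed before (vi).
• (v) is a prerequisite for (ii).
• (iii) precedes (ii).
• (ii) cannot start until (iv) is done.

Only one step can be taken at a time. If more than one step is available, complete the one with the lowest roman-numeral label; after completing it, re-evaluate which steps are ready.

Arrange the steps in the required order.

(iii) → (v) → (i) → (iv) → (ii) → (vi)

(iii) and (v) have no prerequisites; (iii) has the earlier label, so (iii) is first.
That leaves (v) as the only ready step → (v).
(i), (iv) and (vi) are all available; (i) has the earlier label → (i).
(iv) and (vi) are both available; (iv) has the earlier label → (iv).
(ii) now also ready, so the ready set is {(ii), (vi)}; (ii) has the earlier label → (ii).
(vi) is the only step now ready → (vi).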